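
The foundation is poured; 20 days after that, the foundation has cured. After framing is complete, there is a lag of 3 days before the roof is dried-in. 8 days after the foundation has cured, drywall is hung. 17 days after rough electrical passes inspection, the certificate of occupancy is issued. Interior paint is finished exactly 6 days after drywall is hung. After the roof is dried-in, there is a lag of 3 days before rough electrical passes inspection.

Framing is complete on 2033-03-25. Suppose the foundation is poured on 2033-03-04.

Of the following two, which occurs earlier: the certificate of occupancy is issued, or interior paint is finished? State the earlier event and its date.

Interior paint is finished — 2033-04-07

Framing is complete: Mar 25, 2033.
The roof is dried-in: Mar 25, 2033 + 3 days = Mar 28, 2033.
Rough electrical passes inspection: Mar 28, 2033 + 3 days = Mar 31, 2033.
The certificate of occupancy is issued: Mar 31, 2033 + 17 days = Apr 17, 2033.
The foundation is poured: Mar 4, 2033.
The foundation has cured: Mar 4, 2033 + 20 days = Mar 24, 2033.
Drywall is hung: Mar 24, 2033 + 8 days = Apr 1, 2033.
Interior paint is finished: Apr 1, 2033 + 6 days = Apr 7, 2033.
Comparing: the certificate of occupancy is issued on Apr 17, 2033 vs interior paint is finished on Apr 7, 2033. Earlier: interior paint is finished.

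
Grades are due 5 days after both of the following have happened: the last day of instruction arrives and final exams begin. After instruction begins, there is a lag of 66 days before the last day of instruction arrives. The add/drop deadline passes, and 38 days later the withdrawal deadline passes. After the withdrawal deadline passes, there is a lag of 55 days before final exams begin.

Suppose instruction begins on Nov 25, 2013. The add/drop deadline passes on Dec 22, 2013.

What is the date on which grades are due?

Mar 30, 2014

Instruction begins: Nov 25, 2013.
The last day of instruction arrives: Nov 25, 2013 + 66 days = Jan 30, 2014.
The add/drop deadline passes: Dec 22, 2013.
The withdrawal deadline passes: Dec 22, 2013 + 38 days = Jan 29, 2014.
Final exams begin: Jan 29, 2014 + 55 days = Mar 25, 2014.
Both prerequisites met — the last day of instruction arrives (Jan 30, 2014), final exams begin (Mar 25, 2014); the later is Mar 25, 2014.
Grades are due: Mar 25, 2014 + 5 days = Mar 30, 2014.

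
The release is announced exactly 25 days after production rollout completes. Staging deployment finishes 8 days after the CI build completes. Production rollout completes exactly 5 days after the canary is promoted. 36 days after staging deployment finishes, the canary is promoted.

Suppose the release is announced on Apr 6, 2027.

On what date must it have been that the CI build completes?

The release is announced: Apr 6, 2027.
Production rollout completes: Apr 6, 2027 − 25 days = Mar 12, 2027.
The canary is promoted: Mar 12, 2027 − 5 days = Mar 7, 2027.
Staging deployment finishes: Mar 7, 2027 − 36 days = Jan 30, 2027.
The CI build completes: Jan 30, 2027 − 8 days = Jan 22, 2027.

Jan 22, 2027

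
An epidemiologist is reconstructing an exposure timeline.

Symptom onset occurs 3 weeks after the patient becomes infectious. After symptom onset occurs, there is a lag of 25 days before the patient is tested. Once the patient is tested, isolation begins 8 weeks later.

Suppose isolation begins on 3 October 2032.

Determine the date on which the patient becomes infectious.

23 June 2032

Isolation begins: Oct 3, 2032.
The patient is tested: Oct 3, 2032 − 8 weeks = Aug 8, 2032.
Symptom onset occurs: Aug 8, 2032 − 25 days = Jul 14, 2032.
The patient becomes infectious: Jul 14, 2032 − 3 weeks = Jun 23, 2032.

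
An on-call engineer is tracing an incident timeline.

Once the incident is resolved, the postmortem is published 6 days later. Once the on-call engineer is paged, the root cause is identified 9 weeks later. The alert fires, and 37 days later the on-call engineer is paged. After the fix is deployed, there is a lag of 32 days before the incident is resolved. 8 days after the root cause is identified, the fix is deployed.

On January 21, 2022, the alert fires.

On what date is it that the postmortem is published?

The alert fires: Jan 21, 2022.
The on-call engineer is paged: Jan 21, 2022 + 37 days = Feb 27, 2022.
The root cause is identified: Feb 27, 2022 + 9 weeks = May 1, 2022.
The fix is deployed: May 1, 2022 + 8 days = May 9, 2022.
The incident is resolved: May 9, 2022 + 32 days = Jun 10, 2022.
The postmortem is published: Jun 10, 2022 + 6 days = Jun 16, 2022.

June 16, 2022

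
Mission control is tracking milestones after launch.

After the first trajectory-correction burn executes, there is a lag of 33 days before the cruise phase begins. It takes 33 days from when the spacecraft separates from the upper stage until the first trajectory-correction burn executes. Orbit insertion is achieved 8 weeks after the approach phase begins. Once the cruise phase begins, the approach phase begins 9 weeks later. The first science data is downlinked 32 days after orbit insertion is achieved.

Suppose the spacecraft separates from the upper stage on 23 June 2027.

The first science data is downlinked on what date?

The spacecraft separates from the upper stage: Jun 23, 2027.
The first trajectory-correction burn executes: Jun 23, 2027 + 33 days = Jul 26, 2027.
The cruise phase begins: Jul 26, 2027 + 33 days = Aug 28, 2027.
The approach phase begins: Aug 28, 2027 + 9 weeks = Oct 30, 2027.
Orbit insertion is achieved: Oct 30, 2027 + 8 weeks = Dec 25, 2027.
The first science data is downlinked: Dec 25, 2027 + 32 days = Jan 26, 2028.

26 January 2028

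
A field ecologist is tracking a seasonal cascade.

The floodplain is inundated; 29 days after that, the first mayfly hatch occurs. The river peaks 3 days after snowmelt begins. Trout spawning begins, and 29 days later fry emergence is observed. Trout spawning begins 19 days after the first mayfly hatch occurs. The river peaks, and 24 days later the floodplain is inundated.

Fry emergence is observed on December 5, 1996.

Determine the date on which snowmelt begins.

August 23, 1996

Fry emergence is observed: Dec 5, 1996.
Trout spawning begins: Dec 5, 1996 − 29 days = Nov 6, 1996.
The first mayfly hatch occurs: Nov 6, 1996 − 19 days = Oct 18, 1996.
The floodplain is inundated: Oct 18, 1996 − 29 days = Sep 19, 1996.
The river peaks: Sep 19, 1996 − 24 days = Aug 26, 1996.
Snowmelt begins: Aug 26, 1996 − 3 days = Aug 23, 1996.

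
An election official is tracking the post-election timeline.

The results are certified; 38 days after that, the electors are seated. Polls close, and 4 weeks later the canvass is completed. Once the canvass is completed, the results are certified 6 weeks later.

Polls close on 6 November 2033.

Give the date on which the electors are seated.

Polls close: Nov 6, 2033.
The canvass is completed: Nov 6, 2033 + 4 weeks = Dec 4, 2033.
The results are certified: Dec 4, 2033 + 6 weeks = Jan 15, 2034.
The electors are seated: Jan 15, 2034 + 38 days = Feb 22, 2034.

22 February 2034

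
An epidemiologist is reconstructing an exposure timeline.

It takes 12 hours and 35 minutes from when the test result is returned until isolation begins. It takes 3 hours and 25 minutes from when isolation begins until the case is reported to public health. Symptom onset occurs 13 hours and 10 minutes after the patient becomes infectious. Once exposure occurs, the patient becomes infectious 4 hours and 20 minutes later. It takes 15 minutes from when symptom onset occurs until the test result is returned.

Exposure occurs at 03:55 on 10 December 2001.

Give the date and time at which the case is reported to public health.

Exposure occurs: 03:55 Dec 10, 2001.
The patient becomes infectious: 03:55 Dec 10, 2001 + 4h20m = 08:15 Dec 10, 2001.
Symptom onset occurs: 08:15 Dec 10, 2001 + 13h10m = 21:25 Dec 10, 2001.
The test result is returned: 21:25 Dec 10, 2001 + 15m = 21:40 Dec 10, 2001.
Isolation begins: 21:40 Dec 10, 2001 + 12h35m = 10:15 Dec 11, 2001.
The case is reported to public health: 10:15 Dec 11, 2001 + 3h25m = 13:40 Dec 11, 2001.

13:40 on 11 December 2001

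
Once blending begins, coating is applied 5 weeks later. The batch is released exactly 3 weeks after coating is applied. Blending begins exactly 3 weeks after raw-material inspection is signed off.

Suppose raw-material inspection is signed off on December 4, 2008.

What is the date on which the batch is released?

Raw-material inspection is signed off: Dec 4, 2008.
Blending begins: Dec 4, 2008 + 3 weeks = Dec 25, 2008.
Coating is applied: Dec 25, 2008 + 5 weeks = Jan 29, 2009.
The batch is released: Jan 29, 2009 + 3 weeks = Feb 19, 2009.

February 19, 2009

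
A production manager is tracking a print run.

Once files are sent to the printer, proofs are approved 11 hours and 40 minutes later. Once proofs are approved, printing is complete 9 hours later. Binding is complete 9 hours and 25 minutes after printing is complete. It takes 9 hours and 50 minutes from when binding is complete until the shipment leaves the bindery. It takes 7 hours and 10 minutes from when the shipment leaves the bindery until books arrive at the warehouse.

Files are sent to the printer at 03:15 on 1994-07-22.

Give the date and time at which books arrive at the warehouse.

02:20 on 1994-07-24

Files are sent to the printer: 03:15 Jul 22, 1994.
Proofs are approved: 03:15 Jul 22, 1994 + 11h40m = 14:55 Jul 22, 1994.
Printing is complete: 14:55 Jul 22, 1994 + 9h = 23:55 Jul 22, 1994.
Binding is complete: 23:55 Jul 22, 1994 + 9h25m = 09:20 Jul 23, 1994.
The shipment leaves the bindery: 09:20 Jul 23, 1994 + 9h50m = 19:10 Jul 23, 1994.
Books arrive at the warehouse: 19:10 Jul 23, 1994 + 7h10m = 02:20 Jul 24, 1994.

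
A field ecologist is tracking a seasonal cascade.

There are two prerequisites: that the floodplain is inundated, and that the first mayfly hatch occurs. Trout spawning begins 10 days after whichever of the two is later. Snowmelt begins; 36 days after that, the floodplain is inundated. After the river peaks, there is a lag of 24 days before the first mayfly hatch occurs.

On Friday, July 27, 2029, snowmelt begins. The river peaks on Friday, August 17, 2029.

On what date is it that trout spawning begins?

Snowmelt begins: Jul 27, 2029.
The floodplain is inundated: Jul 27, 2029 + 36 days = Sep 1, 2029.
The river peaks: Aug 17, 2029.
The first mayfly hatch occurs: Aug 17, 2029 + 24 days = Sep 10, 2029.
Both prerequisites met — the floodplain is inundated (Sep 1, 2029), the first mayfly hatch occurs (Sep 10, 2029); the later is Sep 10, 2029.
Trout spawning begins: Sep 10, 2029 + 10 days = Sep 20, 2029.

Thursday, September 20, 2029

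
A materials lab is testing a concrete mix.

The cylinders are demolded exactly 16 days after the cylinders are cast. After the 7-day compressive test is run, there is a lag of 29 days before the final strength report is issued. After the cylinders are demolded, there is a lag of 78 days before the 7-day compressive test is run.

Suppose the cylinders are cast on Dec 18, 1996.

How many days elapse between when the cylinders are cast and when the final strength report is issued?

Causal path: the cylinders are cast → the cylinders are demolded → the 7-day compressive test is run → the final strength report is issued.
Total delay along the path: 16 + 78 + 29 = 123 days.

123 days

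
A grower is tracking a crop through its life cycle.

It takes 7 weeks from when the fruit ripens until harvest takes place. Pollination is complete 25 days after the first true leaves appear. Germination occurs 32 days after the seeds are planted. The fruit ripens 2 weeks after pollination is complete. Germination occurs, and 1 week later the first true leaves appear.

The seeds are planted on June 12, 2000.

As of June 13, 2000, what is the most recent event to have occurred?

The seeds are planted: Jun 12, 2000.
Germination occurs: Jun 12, 2000 + 32 days = Jul 14, 2000.
The first true leaves appear: Jul 14, 2000 + 1 week = Jul 21, 2000.
Pollination is complete: Jul 21, 2000 + 25 days = Aug 15, 2000.
The fruit ripens: Aug 15, 2000 + 2 weeks = Aug 29, 2000.
Harvest takes place: Aug 29, 2000 + 7 weeks = Oct 17, 2000.
Jun 13, 2000 falls between when the seeds are planted (Jun 12, 2000) and when germination occurs (Jul 14, 2000).

The seeds are planted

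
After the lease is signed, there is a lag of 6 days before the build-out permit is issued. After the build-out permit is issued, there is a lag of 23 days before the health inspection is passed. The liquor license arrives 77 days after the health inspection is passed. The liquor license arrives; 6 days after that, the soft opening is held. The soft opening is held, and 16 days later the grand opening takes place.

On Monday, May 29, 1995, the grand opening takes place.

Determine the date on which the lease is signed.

The grand opening takes place: May 29, 1995.
The soft opening is held: May 29, 1995 − 16 days = May 13, 1995.
The liquor license arrives: May 13, 1995 − 6 days = May 7, 1995.
The health inspection is passed: May 7, 1995 − 77 days = Feb 19, 1995.
The build-out permit is issued: Feb 19, 1995 − 23 days = Jan 27, 1995.
The lease is signed: Jan 27, 1995 − 6 days = Jan 21, 1995.

Saturday, January 21, 1995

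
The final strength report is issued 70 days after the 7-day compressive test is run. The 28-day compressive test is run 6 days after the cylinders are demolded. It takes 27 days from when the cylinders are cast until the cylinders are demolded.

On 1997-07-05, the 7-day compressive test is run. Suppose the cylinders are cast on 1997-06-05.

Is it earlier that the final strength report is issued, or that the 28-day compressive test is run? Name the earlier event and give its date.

The 7-day compressive test is run: Jul 5, 1997.
The final strength report is issued: Jul 5, 1997 + 70 days = Sep 13, 1997.
The cylinders are cast: Jun 5, 1997.
The cylinders are demolded: Jun 5, 1997 + 27 days = Jul 2, 1997.
The 28-day compressive test is run: Jul 2, 1997 + 6 days = Jul 8, 1997.
Comparing: the final strength report is issued on Sep 13, 1997 vs the 28-day compressive test is run on Jul 8, 1997. Earlier: the 28-day compressive test is run.

The 28-day compressive test is run — 1997-07-08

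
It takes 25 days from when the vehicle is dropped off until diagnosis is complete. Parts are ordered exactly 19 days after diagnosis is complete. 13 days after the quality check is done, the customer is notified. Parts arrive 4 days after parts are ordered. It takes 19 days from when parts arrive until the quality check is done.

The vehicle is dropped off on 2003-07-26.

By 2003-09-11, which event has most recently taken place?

Parts are ordered

The vehicle is dropped off: Jul 26, 2003.
Diagnosis is complete: Jul 26, 2003 + 25 days = Aug 20, 2003.
Parts are ordered: Aug 20, 2003 + 19 days = Sep 8, 2003.
Parts arrive: Sep 8, 2003 + 4 days = Sep 12, 2003.
The quality check is done: Sep 12, 2003 + 19 days = Oct 1, 2003.
The customer is notified: Oct 1, 2003 + 13 days = Oct 14, 2003.
Sep 11, 2003 falls between when parts are ordered (Sep 8, 2003) and when parts arrive (Sep 12, 2003).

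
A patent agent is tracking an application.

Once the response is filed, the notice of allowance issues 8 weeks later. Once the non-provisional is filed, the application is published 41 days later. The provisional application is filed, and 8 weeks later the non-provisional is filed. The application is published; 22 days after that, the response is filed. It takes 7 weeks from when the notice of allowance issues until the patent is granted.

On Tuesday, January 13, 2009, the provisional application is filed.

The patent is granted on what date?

The provisional application is filed: Jan 13, 2009.
The non-provisional is filed: Jan 13, 2009 + 8 weeks = Mar 10, 2009.
The application is published: Mar 10, 2009 + 41 days = Apr 20, 2009.
The response is filed: Apr 20, 2009 + 22 days = May 12, 2009.
The notice of allowance issues: May 12, 2009 + 8 weeks = Jul 7, 2009.
The patent is granted: Jul 7, 2009 + 7 weeks = Aug 25, 2009.

Tuesday, August 25, 2009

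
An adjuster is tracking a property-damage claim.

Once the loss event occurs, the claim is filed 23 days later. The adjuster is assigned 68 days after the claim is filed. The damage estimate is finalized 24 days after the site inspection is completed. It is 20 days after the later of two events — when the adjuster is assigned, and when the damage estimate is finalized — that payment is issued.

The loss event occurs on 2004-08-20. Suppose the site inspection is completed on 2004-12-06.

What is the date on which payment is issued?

The loss event occurs: Aug 20, 2004.
The claim is filed: Aug 20, 2004 + 23 days = Sep 12, 2004.
The adjuster is assigned: Sep 12, 2004 + 68 days = Nov 19, 2004.
The site inspection is completed: Dec 6, 2004.
The damage estimate is finalized: Dec 6, 2004 + 24 days = Dec 30, 2004.
Both prerequisites met — the adjuster is assigned (Nov 19, 2004), the damage estimate is finalized (Dec 30, 2004); the later is Dec 30, 2004.
Payment is issued: Dec 30, 2004 + 20 days = Jan 19, 2005.

2005-01-19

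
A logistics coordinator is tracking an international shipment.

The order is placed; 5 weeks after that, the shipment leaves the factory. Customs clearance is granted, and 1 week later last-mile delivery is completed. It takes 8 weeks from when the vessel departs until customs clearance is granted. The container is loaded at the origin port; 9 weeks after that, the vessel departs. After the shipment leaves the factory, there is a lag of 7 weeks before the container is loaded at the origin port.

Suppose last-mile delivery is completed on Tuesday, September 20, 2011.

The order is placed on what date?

Last-mile delivery is completed: Sep 20, 2011.
Customs clearance is granted: Sep 20, 2011 − 1 week = Sep 13, 2011.
The vessel departs: Sep 13, 2011 − 8 weeks = Jul 19, 2011.
The container is loaded at the origin port: Jul 19, 2011 − 9 weeks = May 17, 2011.
The shipment leaves the factory: May 17, 2011 − 7 weeks = Mar 29, 2011.
The order is placed: Mar 29, 2011 − 5 weeks = Feb 22, 2011.

Tuesday, February 22, 2011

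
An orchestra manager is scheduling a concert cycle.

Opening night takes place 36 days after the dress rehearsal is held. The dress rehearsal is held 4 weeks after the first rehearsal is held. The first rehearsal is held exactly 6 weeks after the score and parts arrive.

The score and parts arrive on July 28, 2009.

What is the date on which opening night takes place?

November 11, 2009

The score and parts arrive: Jul 28, 2009.
The first rehearsal is held: Jul 28, 2009 + 6 weeks = Sep 8, 2009.
The dress rehearsal is held: Sep 8, 2009 + 4 weeks = Oct 6, 2009.
Opening night takes place: Oct 6, 2009 + 36 days = Nov 11, 2009.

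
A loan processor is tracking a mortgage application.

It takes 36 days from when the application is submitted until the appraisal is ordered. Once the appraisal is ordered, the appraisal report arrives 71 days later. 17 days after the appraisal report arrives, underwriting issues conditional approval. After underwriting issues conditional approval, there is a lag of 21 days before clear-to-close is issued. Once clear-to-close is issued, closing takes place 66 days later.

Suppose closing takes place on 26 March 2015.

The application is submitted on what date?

27 August 2014

Closing takes place: Mar 26, 2015.
Clear-to-close is issued: Mar 26, 2015 − 66 days = Jan 19, 2015.
Underwriting issues conditional approval: Jan 19, 2015 − 21 days = Dec 29, 2014.
The appraisal report arrives: Dec 29, 2014 − 17 days = Dec 12, 2014.
The appraisal is ordered: Dec 12, 2014 − 71 days = Oct 2, 2014.
The application is submitted: Oct 2, 2014 − 36 days = Aug 27, 2014.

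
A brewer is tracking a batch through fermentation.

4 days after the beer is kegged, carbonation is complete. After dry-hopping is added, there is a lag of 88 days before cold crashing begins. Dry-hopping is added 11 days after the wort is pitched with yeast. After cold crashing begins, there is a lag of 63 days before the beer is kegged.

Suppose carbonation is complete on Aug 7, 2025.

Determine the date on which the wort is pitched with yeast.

Carbonation is complete: Aug 7, 2025.
The beer is kegged: Aug 7, 2025 − 4 days = Aug 3, 2025.
Cold crashing begins: Aug 3, 2025 − 63 days = Jun 1, 2025.
Dry-hopping is added: Jun 1, 2025 − 88 days = Mar 5, 2025.
The wort is pitched with yeast: Mar 5, 2025 − 11 days = Feb 22, 2025.

Feb 22, 2025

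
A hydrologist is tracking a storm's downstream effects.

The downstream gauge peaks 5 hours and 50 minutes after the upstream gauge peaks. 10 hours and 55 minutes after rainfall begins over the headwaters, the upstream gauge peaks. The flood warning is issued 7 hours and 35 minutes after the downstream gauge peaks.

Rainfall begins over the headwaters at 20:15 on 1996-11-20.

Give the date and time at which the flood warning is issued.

Rainfall begins over the headwaters: 20:15 Nov 20, 1996.
The upstream gauge peaks: 20:15 Nov 20, 1996 + 10h55m = 07:10 Nov 21, 1996.
The downstream gauge peaks: 07:10 Nov 21, 1996 + 5h50m = 13:00 Nov 21, 1996.
The flood warning is issued: 13:00 Nov 21, 1996 + 7h35m = 20:35 Nov 21, 1996.

20:35 on 1996-11-21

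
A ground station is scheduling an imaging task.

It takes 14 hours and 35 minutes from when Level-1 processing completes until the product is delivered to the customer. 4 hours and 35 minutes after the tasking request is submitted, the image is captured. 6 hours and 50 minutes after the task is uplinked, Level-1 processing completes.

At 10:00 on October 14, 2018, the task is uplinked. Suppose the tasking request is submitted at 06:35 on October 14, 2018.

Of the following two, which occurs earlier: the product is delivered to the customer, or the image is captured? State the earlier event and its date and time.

The image is captured — 11:10 on October 14, 2018

The task is uplinked: 10:00 Oct 14, 2018.
Level-1 processing completes: 10:00 Oct 14, 2018 + 6h50m = 16:50 Oct 14, 2018.
The product is delivered to the customer: 16:50 Oct 14, 2018 + 14h35m = 07:25 Oct 15, 2018.
The tasking request is submitted: 06:35 Oct 14, 2018.
The image is captured: 06:35 Oct 14, 2018 + 4h35m = 11:10 Oct 14, 2018.
Comparing: the product is delivered to the customer at 07:25 Oct 15, 2018 vs the image is captured at 11:10 Oct 14, 2018. Earlier: the image is captured.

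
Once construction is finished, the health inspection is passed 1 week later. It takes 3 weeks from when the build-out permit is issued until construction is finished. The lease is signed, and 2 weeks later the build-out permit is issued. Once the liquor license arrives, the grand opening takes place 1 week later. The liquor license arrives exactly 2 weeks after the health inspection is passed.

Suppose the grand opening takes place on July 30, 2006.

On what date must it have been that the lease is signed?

The grand opening takes place: Jul 30, 2006.
The liquor license arrives: Jul 30, 2006 − 1 week = Jul 23, 2006.
The health inspection is passed: Jul 23, 2006 − 2 weeks = Jul 9, 2006.
Construction is finished: Jul 9, 2006 − 1 week = Jul 2, 2006.
The build-out permit is issued: Jul 2, 2006 − 3 weeks = Jun 11, 2006.
The lease is signed: Jun 11, 2006 − 2 weeks = May 28, 2006.

May 28, 2006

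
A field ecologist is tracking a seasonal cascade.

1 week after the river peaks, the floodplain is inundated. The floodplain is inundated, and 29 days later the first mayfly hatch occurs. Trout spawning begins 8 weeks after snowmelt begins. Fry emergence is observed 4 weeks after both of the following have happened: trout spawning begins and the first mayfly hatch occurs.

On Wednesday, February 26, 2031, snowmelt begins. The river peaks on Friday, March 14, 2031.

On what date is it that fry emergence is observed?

Snowmelt begins: Feb 26, 2031.
Trout spawning begins: Feb 26, 2031 + 8 weeks = Apr 23, 2031.
The river peaks: Mar 14, 2031.
The floodplain is inundated: Mar 14, 2031 + 1 week = Mar 21, 2031.
The first mayfly hatch occurs: Mar 21, 2031 + 29 days = Apr 19, 2031.
Both prerequisites met — trout spawning begins (Apr 23, 2031), the first mayfly hatch occurs (Apr 19, 2031); the later is Apr 23, 2031.
Fry emergence is observed: Apr 23, 2031 + 4 weeks = May 21, 2031.

Wednesday, May 21, 2031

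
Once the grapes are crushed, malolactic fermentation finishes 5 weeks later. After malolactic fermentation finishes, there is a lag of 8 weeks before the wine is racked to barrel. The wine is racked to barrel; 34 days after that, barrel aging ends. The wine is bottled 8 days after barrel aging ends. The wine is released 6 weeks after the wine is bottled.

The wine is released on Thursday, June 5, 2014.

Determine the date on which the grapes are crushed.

The wine is released: Jun 5, 2014.
The wine is bottled: Jun 5, 2014 − 6 weeks = Apr 24, 2014.
Barrel aging ends: Apr 24, 2014 − 8 days = Apr 16, 2014.
The wine is racked to barrel: Apr 16, 2014 − 34 days = Mar 13, 2014.
Malolactic fermentation finishes: Mar 13, 2014 − 8 weeks = Jan 16, 2014.
The grapes are crushed: Jan 16, 2014 − 5 weeks = Dec 12, 2013.

Thursday, December 12, 2013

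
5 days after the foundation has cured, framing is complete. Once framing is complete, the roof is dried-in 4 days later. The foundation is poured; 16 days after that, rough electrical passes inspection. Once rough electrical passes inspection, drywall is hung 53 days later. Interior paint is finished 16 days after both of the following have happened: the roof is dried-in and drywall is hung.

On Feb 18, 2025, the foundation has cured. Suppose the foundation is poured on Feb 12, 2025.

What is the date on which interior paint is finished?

The foundation has cured: Feb 18, 2025.
Framing is complete: Feb 18, 2025 + 5 days = Feb 23, 2025.
The roof is dried-in: Feb 23, 2025 + 4 days = Feb 27, 2025.
The foundation is poured: Feb 12, 2025.
Rough electrical passes inspection: Feb 12, 2025 + 16 days = Feb 28, 2025.
Drywall is hung: Feb 28, 2025 + 53 days = Apr 22, 2025.
Both prerequisites met — the roof is dried-in (Feb 27, 2025), drywall is hung (Apr 22, 2025); the later is Apr 22, 2025.
Interior paint is finished: Apr 22, 2025 + 16 days = May 8, 2025.

May 8, 2025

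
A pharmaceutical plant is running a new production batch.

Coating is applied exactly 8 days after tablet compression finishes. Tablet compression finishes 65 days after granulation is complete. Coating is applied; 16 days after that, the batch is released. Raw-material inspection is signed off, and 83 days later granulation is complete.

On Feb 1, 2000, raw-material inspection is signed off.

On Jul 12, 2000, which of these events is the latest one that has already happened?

Coating is applied

Raw-material inspection is signed off: Feb 1, 2000.
Granulation is complete: Feb 1, 2000 + 83 days = Apr 24, 2000.
Tablet compression finishes: Apr 24, 2000 + 65 days = Jun 28, 2000.
Coating is applied: Jun 28, 2000 + 8 days = Jul 6, 2000.
The batch is released: Jul 6, 2000 + 16 days = Jul 22, 2000.
Jul 12, 2000 falls between when coating is applied (Jul 6, 2000) and when the batch is released (Jul 22, 2000).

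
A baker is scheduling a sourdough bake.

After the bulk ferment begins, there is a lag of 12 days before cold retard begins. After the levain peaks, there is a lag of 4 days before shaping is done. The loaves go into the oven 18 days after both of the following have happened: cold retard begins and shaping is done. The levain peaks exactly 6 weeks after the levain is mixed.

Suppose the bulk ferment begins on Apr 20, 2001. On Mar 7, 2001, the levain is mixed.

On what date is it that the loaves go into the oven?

The bulk ferment begins: Apr 20, 2001.
Cold retard begins: Apr 20, 2001 + 12 days = May 2, 2001.
The levain is mixed: Mar 7, 2001.
The levain peaks: Mar 7, 2001 + 6 weeks = Apr 18, 2001.
Shaping is done: Apr 18, 2001 + 4 days = Apr 22, 2001.
Both prerequisites met — cold retard begins (May 2, 2001), shaping is done (Apr 22, 2001); the later is May 2, 2001.
The loaves go into the oven: May 2, 2001 + 18 days = May 20, 2001.

May 20, 2001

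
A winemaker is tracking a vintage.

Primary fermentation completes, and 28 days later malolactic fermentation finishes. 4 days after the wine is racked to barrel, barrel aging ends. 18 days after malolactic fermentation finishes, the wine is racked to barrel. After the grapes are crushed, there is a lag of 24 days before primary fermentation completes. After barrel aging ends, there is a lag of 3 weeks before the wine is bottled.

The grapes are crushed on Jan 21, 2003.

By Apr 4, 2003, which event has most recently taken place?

The wine is racked to barrel

The grapes are crushed: Jan 21, 2003.
Primary fermentation completes: Jan 21, 2003 + 24 days = Feb 14, 2003.
Malolactic fermentation finishes: Feb 14, 2003 + 28 days = Mar 14, 2003.
The wine is racked to barrel: Mar 14, 2003 + 18 days = Apr 1, 2003.
Barrel aging ends: Apr 1, 2003 + 4 days = Apr 5, 2003.
The wine is bottled: Apr 5, 2003 + 3 weeks = Apr 26, 2003.
Apr 4, 2003 falls between when the wine is racked to barrel (Apr 1, 2003) and when barrel aging ends (Apr 5, 2003).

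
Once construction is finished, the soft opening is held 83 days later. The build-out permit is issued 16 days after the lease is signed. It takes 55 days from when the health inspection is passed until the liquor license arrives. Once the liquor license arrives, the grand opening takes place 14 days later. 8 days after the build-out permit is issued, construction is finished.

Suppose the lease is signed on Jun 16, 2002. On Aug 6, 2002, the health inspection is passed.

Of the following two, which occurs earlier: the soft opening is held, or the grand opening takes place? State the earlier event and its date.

The lease is signed: Jun 16, 2002.
The build-out permit is issued: Jun 16, 2002 + 16 days = Jul 2, 2002.
Construction is finished: Jul 2, 2002 + 8 days = Jul 10, 2002.
The soft opening is held: Jul 10, 2002 + 83 days = Oct 1, 2002.
The health inspection is passed: Aug 6, 2002.
The liquor license arrives: Aug 6, 2002 + 55 days = Sep 30, 2002.
The grand opening takes place: Sep 30, 2002 + 14 days = Oct 14, 2002.
Comparing: the soft opening is held on Oct 1, 2002 vs the grand opening takes place on Oct 14, 2002. Earlier: the soft opening is held.

The soft opening is held — Oct 1, 2002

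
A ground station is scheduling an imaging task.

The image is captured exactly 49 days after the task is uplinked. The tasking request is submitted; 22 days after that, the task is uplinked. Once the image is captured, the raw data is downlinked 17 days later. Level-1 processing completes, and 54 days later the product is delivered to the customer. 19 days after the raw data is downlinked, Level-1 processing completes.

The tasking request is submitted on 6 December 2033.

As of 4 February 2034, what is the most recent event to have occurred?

The task is uplinked

The tasking request is submitted: Dec 6, 2033.
The task is uplinked: Dec 6, 2033 + 22 days = Dec 28, 2033.
The image is captured: Dec 28, 2033 + 49 days = Feb 15, 2034.
The raw data is downlinked: Feb 15, 2034 + 17 days = Mar 4, 2034.
Level-1 processing completes: Mar 4, 2034 + 19 days = Mar 23, 2034.
The product is delivered to the customer: Mar 23, 2034 + 54 days = May 16, 2034.
Feb 4, 2034 falls between when the task is uplinked (Dec 28, 2033) and when the image is captured (Feb 15, 2034).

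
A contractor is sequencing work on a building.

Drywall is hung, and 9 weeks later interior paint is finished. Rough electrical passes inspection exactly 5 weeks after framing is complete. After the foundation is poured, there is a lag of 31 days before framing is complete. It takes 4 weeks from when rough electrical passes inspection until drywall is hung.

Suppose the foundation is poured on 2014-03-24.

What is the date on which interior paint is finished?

The foundation is poured: Mar 24, 2014.
Framing is complete: Mar 24, 2014 + 31 days = Apr 24, 2014.
Rough electrical passes inspection: Apr 24, 2014 + 5 weeks = May 29, 2014.
Drywall is hung: May 29, 2014 + 4 weeks = Jun 26, 2014.
Interior paint is finished: Jun 26, 2014 + 9 weeks = Aug 28, 2014.

2014-08-28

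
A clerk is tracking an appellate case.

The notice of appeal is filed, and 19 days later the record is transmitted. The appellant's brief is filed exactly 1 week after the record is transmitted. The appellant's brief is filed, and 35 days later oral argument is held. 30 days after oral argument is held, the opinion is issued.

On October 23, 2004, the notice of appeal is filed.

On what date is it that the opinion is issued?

January 22, 2005

The notice of appeal is filed: Oct 23, 2004.
The record is transmitted: Oct 23, 2004 + 19 days = Nov 11, 2004.
The appellant's brief is filed: Nov 11, 2004 + 1 week = Nov 18, 2004.
Oral argument is held: Nov 18, 2004 + 35 days = Dec 23, 2004.
The opinion is issued: Dec 23, 2004 + 30 days = Jan 22, 2005.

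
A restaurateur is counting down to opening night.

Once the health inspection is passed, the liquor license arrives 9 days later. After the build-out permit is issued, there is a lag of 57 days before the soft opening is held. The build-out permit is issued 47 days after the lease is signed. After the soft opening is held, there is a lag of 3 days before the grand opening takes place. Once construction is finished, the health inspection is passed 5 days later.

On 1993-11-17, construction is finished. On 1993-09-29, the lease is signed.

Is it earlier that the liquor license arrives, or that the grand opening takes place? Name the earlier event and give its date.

Construction is finished: Nov 17, 1993.
The health inspection is passed: Nov 17, 1993 + 5 days = Nov 22, 1993.
The liquor license arrives: Nov 22, 1993 + 9 days = Dec 1, 1993.
The lease is signed: Sep 29, 1993.
The build-out permit is issued: Sep 29, 1993 + 47 days = Nov 15, 1993.
The soft opening is held: Nov 15, 1993 + 57 days = Jan 11, 1994.
The grand opening takes place: Jan 11, 1994 + 3 days = Jan 14, 1994.
Comparing: the liquor license arrives on Dec 1, 1993 vs the grand opening takes place on Jan 14, 1994. Earlier: the liquor license arrives.

The liquor license arrives — 1993-12-01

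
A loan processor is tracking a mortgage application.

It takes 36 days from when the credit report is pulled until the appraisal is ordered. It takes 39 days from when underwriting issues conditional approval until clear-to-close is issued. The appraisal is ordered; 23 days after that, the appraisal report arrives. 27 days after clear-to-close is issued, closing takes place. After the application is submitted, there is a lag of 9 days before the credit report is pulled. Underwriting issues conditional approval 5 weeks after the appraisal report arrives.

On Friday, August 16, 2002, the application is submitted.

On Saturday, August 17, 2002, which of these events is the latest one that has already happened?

The application is submitted: Aug 16, 2002.
The credit report is pulled: Aug 16, 2002 + 9 days = Aug 25, 2002.
The appraisal is ordered: Aug 25, 2002 + 36 days = Sep 30, 2002.
The appraisal report arrives: Sep 30, 2002 + 23 days = Oct 23, 2002.
Underwriting issues conditional approval: Oct 23, 2002 + 5 weeks = Nov 27, 2002.
Clear-to-close is issued: Nov 27, 2002 + 39 days = Jan 5, 2003.
Closing takes place: Jan 5, 2003 + 27 days = Feb 1, 2003.
Aug 17, 2002 falls between when the application is submitted (Aug 16, 2002) and when the credit report is pulled (Aug 25, 2002).

The application is submitted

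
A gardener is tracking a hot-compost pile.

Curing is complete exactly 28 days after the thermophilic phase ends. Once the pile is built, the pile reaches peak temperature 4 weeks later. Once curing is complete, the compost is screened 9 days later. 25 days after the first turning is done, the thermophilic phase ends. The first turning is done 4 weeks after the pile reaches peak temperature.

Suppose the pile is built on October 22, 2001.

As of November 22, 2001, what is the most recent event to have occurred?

The pile is built: Oct 22, 2001.
The pile reaches peak temperature: Oct 22, 2001 + 4 weeks = Nov 19, 2001.
The first turning is done: Nov 19, 2001 + 4 weeks = Dec 17, 2001.
The thermophilic phase ends: Dec 17, 2001 + 25 days = Jan 11, 2002.
Curing is complete: Jan 11, 2002 + 28 days = Feb 8, 2002.
The compost is screened: Feb 8, 2002 + 9 days = Feb 17, 2002.
Nov 22, 2001 falls between when the pile reaches peak temperature (Nov 19, 2001) and when the first turning is done (Dec 17, 2001).

The pile reaches peak temperature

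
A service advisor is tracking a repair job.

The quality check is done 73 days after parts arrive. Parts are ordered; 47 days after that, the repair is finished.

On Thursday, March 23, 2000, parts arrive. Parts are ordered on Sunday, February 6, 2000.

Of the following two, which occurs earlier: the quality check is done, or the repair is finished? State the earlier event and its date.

Parts arrive: Mar 23, 2000.
The quality check is done: Mar 23, 2000 + 73 days = Jun 4, 2000.
Parts are ordered: Feb 6, 2000.
The repair is finished: Feb 6, 2000 + 47 days = Mar 24, 2000.
Comparing: the quality check is done on Jun 4, 2000 vs the repair is finished on Mar 24, 2000. Earlier: the repair is finished.

The repair is finished — Friday, March 24, 2000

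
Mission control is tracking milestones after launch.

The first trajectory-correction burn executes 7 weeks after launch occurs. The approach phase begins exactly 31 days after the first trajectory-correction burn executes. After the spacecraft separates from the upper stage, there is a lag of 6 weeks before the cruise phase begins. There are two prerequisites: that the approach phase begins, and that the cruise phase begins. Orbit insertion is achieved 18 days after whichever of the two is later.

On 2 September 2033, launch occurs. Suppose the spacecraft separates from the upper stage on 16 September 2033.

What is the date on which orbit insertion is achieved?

9 December 2033

Launch occurs: Sep 2, 2033.
The first trajectory-correction burn executes: Sep 2, 2033 + 7 weeks = Oct 21, 2033.
The approach phase begins: Oct 21, 2033 + 31 days = Nov 21, 2033.
The spacecraft separates from the upper stage: Sep 16, 2033.
The cruise phase begins: Sep 16, 2033 + 6 weeks = Oct 28, 2033.
Both prerequisites met — the approach phase begins (Nov 21, 2033), the cruise phase begins (Oct 28, 2033); the later is Nov 21, 2033.
Orbit insertion is achieved: Nov 21, 2033 + 18 days = Dec 9, 2033.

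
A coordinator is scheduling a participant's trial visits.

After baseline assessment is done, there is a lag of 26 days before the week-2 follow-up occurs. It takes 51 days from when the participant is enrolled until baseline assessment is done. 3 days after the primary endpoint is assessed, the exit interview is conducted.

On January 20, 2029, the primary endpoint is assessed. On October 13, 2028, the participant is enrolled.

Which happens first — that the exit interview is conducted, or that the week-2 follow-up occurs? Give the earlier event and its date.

The primary endpoint is assessed: Jan 20, 2029.
The exit interview is conducted: Jan 20, 2029 + 3 days = Jan 23, 2029.
The participant is enrolled: Oct 13, 2028.
Baseline assessment is done: Oct 13, 2028 + 51 days = Dec 3, 2028.
The week-2 follow-up occurs: Dec 3, 2028 + 26 days = Dec 29, 2028.
Comparing: the exit interview is conducted on Jan 23, 2029 vs the week-2 follow-up occurs on Dec 29, 2028. Earlier: the week-2 follow-up occurs.

The week-2 follow-up occurs — December 29, 2028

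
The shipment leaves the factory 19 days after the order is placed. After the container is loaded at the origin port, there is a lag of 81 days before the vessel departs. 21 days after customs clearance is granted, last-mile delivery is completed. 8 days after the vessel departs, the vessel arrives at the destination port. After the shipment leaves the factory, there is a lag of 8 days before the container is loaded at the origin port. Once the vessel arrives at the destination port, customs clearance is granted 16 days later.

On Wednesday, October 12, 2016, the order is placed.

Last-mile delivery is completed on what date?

Tuesday, March 14, 2017

The order is placed: Oct 12, 2016.
The shipment leaves the factory: Oct 12, 2016 + 19 days = Oct 31, 2016.
The container is loaded at the origin port: Oct 31, 2016 + 8 days = Nov 8, 2016.
The vessel departs: Nov 8, 2016 + 81 days = Jan 28, 2017.
The vessel arrives at the destination port: Jan 28, 2017 + 8 days = Feb 5, 2017.
Customs clearance is granted: Feb 5, 2017 + 16 days = Feb 21, 2017.
Last-mile delivery is completed: Feb 21, 2017 + 21 days = Mar 14, 2017.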